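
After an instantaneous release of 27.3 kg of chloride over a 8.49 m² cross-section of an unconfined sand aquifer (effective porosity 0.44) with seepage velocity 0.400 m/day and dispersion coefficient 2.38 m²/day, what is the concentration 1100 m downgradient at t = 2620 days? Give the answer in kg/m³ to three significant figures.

For an instantaneous plane source, C(x,t) = M/(n_e·A·√(4πDt)) · exp(−(x−vt)²/(4Dt)), with n_e·A the pore (flow) area.
Plume center vt = 0.400 × 2620 = 1048 m, so the well at 1100 m is 52 m downgradient of the peak.
√(4πDt) = 279.9 m, giving peak height M/(n_e·A·√(4πDt)) = 27.3/(0.44 × 8.49 × 279.9) = 0.02611 kg/m³.
(x−vt)²/(4Dt) = (52)²/(4 × 2.38 × 2620) = 0.1084; exp(−0.1084) = 0.8973.
C = 0.02611 × 0.8973 = 0.0234 kg/m³.

0.0234 kg/m³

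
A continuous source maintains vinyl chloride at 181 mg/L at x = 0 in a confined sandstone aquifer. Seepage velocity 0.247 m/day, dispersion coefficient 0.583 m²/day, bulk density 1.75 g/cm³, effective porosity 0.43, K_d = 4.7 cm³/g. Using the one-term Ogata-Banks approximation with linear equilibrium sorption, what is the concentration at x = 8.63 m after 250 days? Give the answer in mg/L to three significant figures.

Retardation factor R = 1 + ρ_b·K_d/n = 1 + 1.75 × 4.7/0.43 = 20.13.
Sorption retards both mechanisms: v_R = v/R = 0.01227 m/day, D_R = D/R = 0.02896 m²/day.
v_R·t = 0.01227 × 250 = 3.0675 m; 2√(D_R t) = 5.381 m; argument = (8.63 − 3.0675)/5.381 = 1.034.
C = C₀ × ½·erfc(1.034) = 181 × 0.07183 = 13.0 mg/L.

13.0 mg/L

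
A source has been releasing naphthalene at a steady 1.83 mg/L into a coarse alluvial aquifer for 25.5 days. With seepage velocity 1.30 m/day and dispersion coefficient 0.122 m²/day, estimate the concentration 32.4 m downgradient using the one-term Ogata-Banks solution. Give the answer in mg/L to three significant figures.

For a continuous step input, C/C₀ ≈ ½·erfc((x−vt)/(2√(Dt))).
vt = 1.30 × 25.5 = 33.15 m and 2√(Dt) = 2√(0.122 × 25.5) = 3.528 m.
Argument (x−vt)/(2√(Dt)) = (32.4 − 33.15)/3.528 = -0.2126; ½·erfc(-0.2126) = 0.6182.
C = 1.83 × 0.6182 = 1.13 mg/L.

1.13 mg/L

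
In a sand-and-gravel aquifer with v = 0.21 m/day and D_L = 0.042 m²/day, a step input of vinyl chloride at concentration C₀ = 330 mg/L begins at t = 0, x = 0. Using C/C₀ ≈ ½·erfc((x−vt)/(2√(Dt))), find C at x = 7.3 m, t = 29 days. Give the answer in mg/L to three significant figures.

72.3 mg/L

For a continuous step input, C/C₀ ≈ ½·erfc((x−vt)/(2√(Dt))).
vt = 0.21 × 29 = 6.09 m and 2√(Dt) = 2√(0.042 × 29) = 2.207 m.
Argument (x−vt)/(2√(Dt)) = (7.3 − 6.09)/2.207 = 0.5483; ½·erfc(0.5483) = 0.2190.
C = 330 × 0.2190 = 72.3 mg/L.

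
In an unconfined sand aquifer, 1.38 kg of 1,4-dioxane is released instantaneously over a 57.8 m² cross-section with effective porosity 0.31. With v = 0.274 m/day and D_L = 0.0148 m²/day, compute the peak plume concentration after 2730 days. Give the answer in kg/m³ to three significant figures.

The peak of an instantaneous 1D plume sits at x = vt; there the Gaussian factor is 1 and C_max = M/(n_e·A·√(4πDt)), where n_e·A is the pore area the mass is dissolved in.
√(4πDt) = √(4π × 0.0148 × 2730) = 22.53 m, so C_max = 1.38/(0.31 × 57.8 × 22.53) = 0.00342 kg/m³.

0.00342 kg/m³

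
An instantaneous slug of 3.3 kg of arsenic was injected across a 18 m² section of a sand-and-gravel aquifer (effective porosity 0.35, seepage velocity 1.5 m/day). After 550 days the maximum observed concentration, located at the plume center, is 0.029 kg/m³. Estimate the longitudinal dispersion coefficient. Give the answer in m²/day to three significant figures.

At the plume center C_max = M/(n_e·A·√(4πDt)), so D = M²/(4πt·(n_e·A·C_max)²).
n_e·A·C_max = 0.35 × 18 × 0.029 = 0.1827 kg/m.
D = 3.3²/(4π × 550 × 0.1827²) = 0.0472 m²/day.

0.0472 m²/day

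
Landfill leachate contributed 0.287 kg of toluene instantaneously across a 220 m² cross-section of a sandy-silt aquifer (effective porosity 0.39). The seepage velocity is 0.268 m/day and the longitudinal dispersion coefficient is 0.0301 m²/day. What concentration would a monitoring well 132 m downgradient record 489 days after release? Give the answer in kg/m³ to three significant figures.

For an instantaneous plane source, C(x,t) = M/(n_e·A·√(4πDt)) · exp(−(x−vt)²/(4Dt)), with n_e·A the pore (flow) area.
Plume center vt = 0.268 × 489 = 131.052 m, so the well at 132 m is 0.948 m downgradient of the peak.
√(4πDt) = 13.60 m, giving peak height M/(n_e·A·√(4πDt)) = 0.287/(0.39 × 220 × 13.60) = 0.0002460 kg/m³.
(x−vt)²/(4Dt) = (0.948)²/(4 × 0.0301 × 489) = 0.01526; exp(−0.01526) = 0.9849.
C = 0.0002460 × 0.9849 = 0.000242 kg/m³.

0.000242 kg/m³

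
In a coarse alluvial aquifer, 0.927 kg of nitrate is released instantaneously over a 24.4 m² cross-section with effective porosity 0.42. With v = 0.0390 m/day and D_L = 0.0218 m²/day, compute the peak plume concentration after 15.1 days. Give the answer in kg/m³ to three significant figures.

The peak of an instantaneous 1D plume sits at x = vt; there the Gaussian factor is 1 and C_max = M/(n_e·A·√(4πDt)), where n_e·A is the pore area the mass is dissolved in.
√(4πDt) = √(4π × 0.0218 × 15.1) = 2.034 m, so C_max = 0.927/(0.42 × 24.4 × 2.034) = 0.0445 kg/m³.

0.0445 kg/m³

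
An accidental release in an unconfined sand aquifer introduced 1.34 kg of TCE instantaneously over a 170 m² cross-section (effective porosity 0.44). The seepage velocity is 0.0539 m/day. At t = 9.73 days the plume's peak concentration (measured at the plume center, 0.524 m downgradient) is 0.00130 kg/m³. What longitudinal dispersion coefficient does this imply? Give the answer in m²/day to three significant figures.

At the plume center C_max = M/(n_e·A·√(4πDt)), so D = M²/(4πt·(n_e·A·C_max)²).
n_e·A·C_max = 0.44 × 170 × 0.00130 = 0.09724 kg/m.
D = 1.34²/(4π × 9.73 × 0.09724²) = 1.55 m²/day.

1.55 m²/day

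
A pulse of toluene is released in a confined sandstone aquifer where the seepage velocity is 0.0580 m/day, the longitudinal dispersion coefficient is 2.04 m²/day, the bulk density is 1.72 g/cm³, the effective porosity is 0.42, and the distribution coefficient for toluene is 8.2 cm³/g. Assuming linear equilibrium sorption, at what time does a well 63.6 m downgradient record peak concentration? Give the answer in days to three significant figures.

22400 days

Retardation factor R = 1 + ρ_b·K_d/n = 1 + 1.72 × 8.2/0.42 = 34.58.
Sorption retards both mechanisms: v_R = v/R = 0.001677 m/day, D_R = D/R = 0.05899 m²/day.
Peak time from v_R²t² + 2D_R t − x² = 0: t = (√(D_R² + v_R²x²) − D_R)/v_R².
√(D_R² + v_R²x²) = √(0.05899² + 0.001677² × 63.6²) = 0.1219; v_R² = 2.812e-06.
t = (0.1219 − 0.05899)/2.812e-06 = 22400 days.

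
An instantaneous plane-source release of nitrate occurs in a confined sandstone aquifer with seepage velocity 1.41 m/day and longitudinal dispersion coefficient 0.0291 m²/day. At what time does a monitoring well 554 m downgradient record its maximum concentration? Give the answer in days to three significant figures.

393 days

For the 1D instantaneous-source solution, setting ∂C/∂t = 0 at fixed x gives v²t² + 2Dt − x² = 0, so t = (√(D² + v²x²) − D)/v².
√(D² + v²x²) = √(0.0291² + 1.41² × 554²) = 781.1; v² = 1.9881.
t = (781.1 − 0.0291)/1.9881 = 393 days (vs. the pure-advection estimate x/v = 393 d).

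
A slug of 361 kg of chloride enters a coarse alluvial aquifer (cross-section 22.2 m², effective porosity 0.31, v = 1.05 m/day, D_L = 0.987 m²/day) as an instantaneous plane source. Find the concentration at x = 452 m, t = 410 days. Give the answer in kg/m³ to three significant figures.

For an instantaneous plane source, C(x,t) = M/(n_e·A·√(4πDt)) · exp(−(x−vt)²/(4Dt)), with n_e·A the pore (flow) area.
Plume center vt = 1.05 × 410 = 430.5 m, so the well at 452 m is 21.5 m downgradient of the peak.
√(4πDt) = 71.31 m, giving peak height M/(n_e·A·√(4πDt)) = 361/(0.31 × 22.2 × 71.31) = 0.7356 kg/m³.
(x−vt)²/(4Dt) = (21.5)²/(4 × 0.987 × 410) = 0.2856; exp(−0.2856) = 0.7516.
C = 0.7356 × 0.7516 = 0.553 kg/m³.

0.553 kg/m³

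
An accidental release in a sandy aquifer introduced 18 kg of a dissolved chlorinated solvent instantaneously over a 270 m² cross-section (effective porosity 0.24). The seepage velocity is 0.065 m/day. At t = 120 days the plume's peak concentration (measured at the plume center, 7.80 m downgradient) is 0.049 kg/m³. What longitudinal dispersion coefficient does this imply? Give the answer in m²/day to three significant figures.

0.0213 m²/day

At the plume center C_max = M/(n_e·A·√(4πDt)), so D = M²/(4πt·(n_e·A·C_max)²).
n_e·A·C_max = 0.24 × 270 × 0.049 = 3.175 kg/m.
D = 18²/(4π × 120 × 3.175²) = 0.0213 m²/day.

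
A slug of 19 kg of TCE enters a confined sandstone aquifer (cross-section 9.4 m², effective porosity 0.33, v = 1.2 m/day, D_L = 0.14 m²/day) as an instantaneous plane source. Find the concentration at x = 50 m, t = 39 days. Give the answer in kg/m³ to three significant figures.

For an instantaneous plane source, C(x,t) = M/(n_e·A·√(4πDt)) · exp(−(x−vt)²/(4Dt)), with n_e·A the pore (flow) area.
Plume center vt = 1.2 × 39 = 46.8 m, so the well at 50 m is 3.2 m downgradient of the peak.
√(4πDt) = 8.283 m, giving peak height M/(n_e·A·√(4πDt)) = 19/(0.33 × 9.4 × 8.283) = 0.7395 kg/m³.
(x−vt)²/(4Dt) = (3.2)²/(4 × 0.14 × 39) = 0.4689; exp(−0.4689) = 0.6257.
C = 0.7395 × 0.6257 = 0.463 kg/m³.

0.463 kg/m³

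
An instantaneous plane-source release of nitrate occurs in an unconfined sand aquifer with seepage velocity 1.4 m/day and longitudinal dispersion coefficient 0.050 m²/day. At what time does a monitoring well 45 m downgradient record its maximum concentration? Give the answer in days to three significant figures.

32.1 days

For the 1D instantaneous-source solution, setting ∂C/∂t = 0 at fixed x gives v²t² + 2Dt − x² = 0, so t = (√(D² + v²x²) − D)/v².
√(D² + v²x²) = √(0.050² + 1.4² × 45²) = 63.00; v² = 1.96.
t = (63.00 − 0.050)/1.96 = 32.1 days (vs. the pure-advection estimate x/v = 32.1 d).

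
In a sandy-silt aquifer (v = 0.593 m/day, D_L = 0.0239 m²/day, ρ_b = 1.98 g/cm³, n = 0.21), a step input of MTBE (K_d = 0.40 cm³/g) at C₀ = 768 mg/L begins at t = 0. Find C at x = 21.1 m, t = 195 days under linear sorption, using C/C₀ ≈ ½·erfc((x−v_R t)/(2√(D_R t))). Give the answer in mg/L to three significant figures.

758 mg/L

Retardation factor R = 1 + ρ_b·K_d/n = 1 + 1.98 × 0.40/0.21 = 4.771.
Sorption retards both mechanisms: v_R = v/R = 0.1243 m/day, D_R = D/R = 0.005009 m²/day.
v_R·t = 0.1243 × 195 = 24.2385 m; 2√(D_R t) = 1.977 m; argument = (21.1 − 24.2385)/1.977 = -1.588.
C = C₀ × ½·erfc(-1.588) = 768 × 0.9876 = 758 mg/L.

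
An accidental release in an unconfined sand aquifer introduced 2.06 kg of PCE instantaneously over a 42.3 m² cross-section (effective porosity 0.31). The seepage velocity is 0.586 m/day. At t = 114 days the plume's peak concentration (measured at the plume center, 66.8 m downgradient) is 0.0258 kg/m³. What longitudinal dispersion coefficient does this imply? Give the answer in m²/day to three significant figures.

At the plume center C_max = M/(n_e·A·√(4πDt)), so D = M²/(4πt·(n_e·A·C_max)²).
n_e·A·C_max = 0.31 × 42.3 × 0.0258 = 0.3383 kg/m.
D = 2.06²/(4π × 114 × 0.3383²) = 0.0259 m²/day.

0.0259 m²/day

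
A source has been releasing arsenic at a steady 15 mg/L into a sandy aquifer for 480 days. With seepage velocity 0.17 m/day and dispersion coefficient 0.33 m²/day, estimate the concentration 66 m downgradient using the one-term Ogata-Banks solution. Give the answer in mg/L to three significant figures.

12.1 mg/L

For a continuous step input, C/C₀ ≈ ½·erfc((x−vt)/(2√(Dt))).
vt = 0.17 × 480 = 81.6 m and 2√(Dt) = 2√(0.33 × 480) = 25.17 m.
Argument (x−vt)/(2√(Dt)) = (66 − 81.6)/25.17 = -0.6198; ½·erfc(-0.6198) = 0.8096.
C = 15 × 0.8096 = 12.1 mg/L.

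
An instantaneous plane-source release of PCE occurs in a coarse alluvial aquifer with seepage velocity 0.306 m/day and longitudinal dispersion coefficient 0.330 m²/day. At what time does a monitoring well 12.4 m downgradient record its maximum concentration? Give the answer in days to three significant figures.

For the 1D instantaneous-source solution, setting ∂C/∂t = 0 at fixed x gives v²t² + 2Dt − x² = 0, so t = (√(D² + v²x²) − D)/v².
√(D² + v²x²) = √(0.330² + 0.306² × 12.4²) = 3.809; v² = 0.093636.
t = (3.809 − 0.330)/0.093636 = 37.2 days (vs. the pure-advection estimate x/v = 40.5 d).

37.2 days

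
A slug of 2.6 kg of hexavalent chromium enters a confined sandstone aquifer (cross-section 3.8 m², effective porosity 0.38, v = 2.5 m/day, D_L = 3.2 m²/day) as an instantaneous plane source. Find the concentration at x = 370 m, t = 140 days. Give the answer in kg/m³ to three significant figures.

For an instantaneous plane source, C(x,t) = M/(n_e·A·√(4πDt)) · exp(−(x−vt)²/(4Dt)), with n_e·A the pore (flow) area.
Plume center vt = 2.5 × 140 = 350 m, so the well at 370 m is 20 m downgradient of the peak.
√(4πDt) = 75.03 m, giving peak height M/(n_e·A·√(4πDt)) = 2.6/(0.38 × 3.8 × 75.03) = 0.02400 kg/m³.
(x−vt)²/(4Dt) = (20)²/(4 × 3.2 × 140) = 0.2232; exp(−0.2232) = 0.8000.
C = 0.02400 × 0.8000 = 0.0192 kg/m³.

0.0192 kg/m³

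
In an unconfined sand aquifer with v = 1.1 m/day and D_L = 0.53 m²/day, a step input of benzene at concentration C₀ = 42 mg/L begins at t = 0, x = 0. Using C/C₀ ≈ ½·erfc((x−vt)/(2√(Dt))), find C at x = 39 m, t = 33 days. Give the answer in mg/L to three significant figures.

13.6 mg/L

For a continuous step input, C/C₀ ≈ ½·erfc((x−vt)/(2√(Dt))).
vt = 1.1 × 33 = 36.3 m and 2√(Dt) = 2√(0.53 × 33) = 8.364 m.
Argument (x−vt)/(2√(Dt)) = (39 − 36.3)/8.364 = 0.3228; ½·erfc(0.3228) = 0.3240.
C = 42 × 0.3240 = 13.6 mg/L.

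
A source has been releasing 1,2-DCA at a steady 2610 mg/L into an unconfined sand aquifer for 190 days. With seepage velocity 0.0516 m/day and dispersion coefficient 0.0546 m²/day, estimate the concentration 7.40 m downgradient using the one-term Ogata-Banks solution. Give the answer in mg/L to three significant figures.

For a continuous step input, C/C₀ ≈ ½·erfc((x−vt)/(2√(Dt))).
vt = 0.0516 × 190 = 9.804 m and 2√(Dt) = 2√(0.0546 × 190) = 6.442 m.
Argument (x−vt)/(2√(Dt)) = (7.40 − 9.804)/6.442 = -0.3732; ½·erfc(-0.3732) = 0.7012.
C = 2610 × 0.7012 = 1830 mg/L.

1830 mg/L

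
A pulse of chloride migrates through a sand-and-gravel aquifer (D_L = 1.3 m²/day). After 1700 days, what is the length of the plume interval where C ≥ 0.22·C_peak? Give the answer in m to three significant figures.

The plume is Gaussian with σ = √(2Dt) = √(2 × 1.3 × 1700) = 66.48 m.
C/C_peak = exp(−Δx²/(2σ²)) = 0.22 ⇒ Δx = σ·√(−2 ln 0.22) = 66.48 × 1.740 = 115.7 m.
Width = 2Δx = 231 m.

231 m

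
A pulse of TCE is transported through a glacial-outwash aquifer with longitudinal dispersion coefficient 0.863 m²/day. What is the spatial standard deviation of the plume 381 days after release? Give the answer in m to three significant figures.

25.6 m

Dispersive spreading gives a Gaussian with σ² = 2Dt; advection only shifts the center.
σ = √(2 × 0.863 × 381) = 25.6 m.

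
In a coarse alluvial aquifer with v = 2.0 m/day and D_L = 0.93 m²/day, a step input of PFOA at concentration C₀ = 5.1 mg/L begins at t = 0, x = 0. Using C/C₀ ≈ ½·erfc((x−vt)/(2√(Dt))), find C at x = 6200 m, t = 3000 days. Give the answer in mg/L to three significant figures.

0.0189 mg/L

For a continuous step input, C/C₀ ≈ ½·erfc((x−vt)/(2√(Dt))).
vt = 2.0 × 3000 = 6000 m and 2√(Dt) = 2√(0.93 × 3000) = 105.6 m.
Argument (x−vt)/(2√(Dt)) = (6200 − 6000)/105.6 = 1.894; ½·erfc(1.894) = 0.003697.
C = 5.1 × 0.003697 = 0.0189 mg/L.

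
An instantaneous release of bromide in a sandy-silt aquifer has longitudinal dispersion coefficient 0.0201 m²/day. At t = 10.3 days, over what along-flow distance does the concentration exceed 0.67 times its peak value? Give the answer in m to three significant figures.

1.15 m

The plume is Gaussian with σ = √(2Dt) = √(2 × 0.0201 × 10.3) = 0.6435 m.
C/C_peak = exp(−Δx²/(2σ²)) = 0.67 ⇒ Δx = σ·√(−2 ln 0.67) = 0.6435 × 0.8950 = 0.5759 m.
Width = 2Δx = 1.15 m.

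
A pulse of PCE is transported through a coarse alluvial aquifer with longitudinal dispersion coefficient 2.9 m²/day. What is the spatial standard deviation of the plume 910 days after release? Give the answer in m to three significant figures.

72.6 m

Dispersive spreading gives a Gaussian with σ² = 2Dt; advection only shifts the center.
σ = √(2 × 2.9 × 910) = 72.6 m.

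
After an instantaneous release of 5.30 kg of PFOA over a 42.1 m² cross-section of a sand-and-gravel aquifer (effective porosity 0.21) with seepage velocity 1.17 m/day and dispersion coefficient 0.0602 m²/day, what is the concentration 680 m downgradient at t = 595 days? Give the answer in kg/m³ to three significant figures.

For an instantaneous plane source, C(x,t) = M/(n_e·A·√(4πDt)) · exp(−(x−vt)²/(4Dt)), with n_e·A the pore (flow) area.
Plume center vt = 1.17 × 595 = 696.15 m, so the well at 680 m is 16.15 m upgradient of the peak.
√(4πDt) = 21.22 m, giving peak height M/(n_e·A·√(4πDt)) = 5.30/(0.21 × 42.1 × 21.22) = 0.02825 kg/m³.
(x−vt)²/(4Dt) = (-16.15)²/(4 × 0.0602 × 595) = 1.820; exp(−1.820) = 0.1620.
C = 0.02825 × 0.1620 = 0.00458 kg/m³.

0.00458 kg/m³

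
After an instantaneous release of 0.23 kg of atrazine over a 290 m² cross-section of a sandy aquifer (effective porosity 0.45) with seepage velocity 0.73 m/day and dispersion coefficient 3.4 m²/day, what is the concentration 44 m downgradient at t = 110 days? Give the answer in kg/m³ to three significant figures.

1.07e-05 kg/m³

For an instantaneous plane source, C(x,t) = M/(n_e·A·√(4πDt)) · exp(−(x−vt)²/(4Dt)), with n_e·A the pore (flow) area.
Plume center vt = 0.73 × 110 = 80.3 m, so the well at 44 m is 36.3 m upgradient of the peak.
√(4πDt) = 68.56 m, giving peak height M/(n_e·A·√(4πDt)) = 0.23/(0.45 × 290 × 68.56) = 2.571e-05 kg/m³.
(x−vt)²/(4Dt) = (-36.3)²/(4 × 3.4 × 110) = 0.8808; exp(−0.8808) = 0.4145.
C = 2.571e-05 × 0.4145 = 1.07e-05 kg/m³.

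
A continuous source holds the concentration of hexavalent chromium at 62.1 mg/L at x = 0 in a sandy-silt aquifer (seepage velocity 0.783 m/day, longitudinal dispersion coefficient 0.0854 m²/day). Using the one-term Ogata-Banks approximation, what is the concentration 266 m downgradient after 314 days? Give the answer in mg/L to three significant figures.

For a continuous step input, C/C₀ ≈ ½·erfc((x−vt)/(2√(Dt))).
vt = 0.783 × 314 = 245.862 m and 2√(Dt) = 2√(0.0854 × 314) = 10.36 m.
Argument (x−vt)/(2√(Dt)) = (266 − 245.862)/10.36 = 1.944; ½·erfc(1.944) = 0.002987.
C = 62.1 × 0.002987 = 0.185 mg/L.

0.185 mg/L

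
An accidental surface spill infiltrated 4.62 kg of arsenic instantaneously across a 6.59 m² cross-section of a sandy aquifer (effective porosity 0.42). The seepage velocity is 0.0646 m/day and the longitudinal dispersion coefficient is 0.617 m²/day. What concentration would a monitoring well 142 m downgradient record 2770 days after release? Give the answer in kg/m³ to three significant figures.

For an instantaneous plane source, C(x,t) = M/(n_e·A·√(4πDt)) · exp(−(x−vt)²/(4Dt)), with n_e·A the pore (flow) area.
Plume center vt = 0.0646 × 2770 = 178.942 m, so the well at 142 m is 36.942 m upgradient of the peak.
√(4πDt) = 146.6 m, giving peak height M/(n_e·A·√(4πDt)) = 4.62/(0.42 × 6.59 × 146.6) = 0.01139 kg/m³.
(x−vt)²/(4Dt) = (-36.942)²/(4 × 0.617 × 2770) = 0.1996; exp(−0.1996) = 0.8191.
C = 0.01139 × 0.8191 = 0.00933 kg/m³.

0.00933 kg/m³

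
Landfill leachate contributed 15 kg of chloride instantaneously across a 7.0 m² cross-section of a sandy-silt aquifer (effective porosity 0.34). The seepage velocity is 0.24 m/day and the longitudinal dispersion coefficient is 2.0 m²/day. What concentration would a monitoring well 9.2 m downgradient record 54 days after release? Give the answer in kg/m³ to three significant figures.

0.166 kg/m³

For an instantaneous plane source, C(x,t) = M/(n_e·A·√(4πDt)) · exp(−(x−vt)²/(4Dt)), with n_e·A the pore (flow) area.
Plume center vt = 0.24 × 54 = 12.96 m, so the well at 9.2 m is 3.76 m upgradient of the peak.
√(4πDt) = 36.84 m, giving peak height M/(n_e·A·√(4πDt)) = 15/(0.34 × 7.0 × 36.84) = 0.1711 kg/m³.
(x−vt)²/(4Dt) = (-3.76)²/(4 × 2.0 × 54) = 0.03273; exp(−0.03273) = 0.9678.
C = 0.1711 × 0.9678 = 0.166 kg/m³.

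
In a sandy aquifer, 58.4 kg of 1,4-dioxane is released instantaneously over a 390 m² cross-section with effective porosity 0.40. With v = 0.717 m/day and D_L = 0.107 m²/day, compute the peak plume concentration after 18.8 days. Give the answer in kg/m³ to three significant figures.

0.0745 kg/m³

The peak of an instantaneous 1D plume sits at x = vt; there the Gaussian factor is 1 and C_max = M/(n_e·A·√(4πDt)), where n_e·A is the pore area the mass is dissolved in.
√(4πDt) = √(4π × 0.107 × 18.8) = 5.028 m, so C_max = 58.4/(0.40 × 390 × 5.028) = 0.0745 kg/m³.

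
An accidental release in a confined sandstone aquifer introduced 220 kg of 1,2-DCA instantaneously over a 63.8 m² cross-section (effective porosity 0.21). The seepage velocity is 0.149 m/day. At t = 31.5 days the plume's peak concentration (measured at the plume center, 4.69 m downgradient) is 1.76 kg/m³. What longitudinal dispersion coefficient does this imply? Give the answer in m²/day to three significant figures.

0.220 m²/day

At the plume center C_max = M/(n_e·A·√(4πDt)), so D = M²/(4πt·(n_e·A·C_max)²).
n_e·A·C_max = 0.21 × 63.8 × 1.76 = 23.58 kg/m.
D = 220²/(4π × 31.5 × 23.58²) = 0.220 m²/day.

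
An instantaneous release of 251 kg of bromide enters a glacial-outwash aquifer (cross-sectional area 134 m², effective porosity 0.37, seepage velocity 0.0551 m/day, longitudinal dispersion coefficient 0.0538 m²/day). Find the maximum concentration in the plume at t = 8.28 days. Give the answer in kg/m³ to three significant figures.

The peak of an instantaneous 1D plume sits at x = vt; there the Gaussian factor is 1 and C_max = M/(n_e·A·√(4πDt)), where n_e·A is the pore area the mass is dissolved in.
√(4πDt) = √(4π × 0.0538 × 8.28) = 2.366 m, so C_max = 251/(0.37 × 134 × 2.366) = 2.14 kg/m³.

2.14 kg/m³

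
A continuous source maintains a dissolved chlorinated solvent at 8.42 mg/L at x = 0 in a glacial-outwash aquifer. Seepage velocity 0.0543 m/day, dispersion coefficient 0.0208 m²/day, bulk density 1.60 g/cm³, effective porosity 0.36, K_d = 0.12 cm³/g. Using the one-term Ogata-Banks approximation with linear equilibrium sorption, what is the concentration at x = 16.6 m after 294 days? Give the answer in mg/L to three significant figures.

0.120 mg/L

Retardation factor R = 1 + ρ_b·K_d/n = 1 + 1.60 × 0.12/0.36 = 1.533.
Sorption retards both mechanisms: v_R = v/R = 0.03542 m/day, D_R = D/R = 0.01357 m²/day.
v_R·t = 0.03542 × 294 = 10.41348 m; 2√(D_R t) = 3.995 m; argument = (16.6 − 10.41348)/3.995 = 1.549.
C = C₀ × ½·erfc(1.549) = 8.42 × 0.01424 = 0.120 mg/L.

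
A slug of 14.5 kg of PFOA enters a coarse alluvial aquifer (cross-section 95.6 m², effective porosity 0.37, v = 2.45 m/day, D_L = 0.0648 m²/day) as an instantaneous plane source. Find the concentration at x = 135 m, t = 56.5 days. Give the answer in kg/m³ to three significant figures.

For an instantaneous plane source, C(x,t) = M/(n_e·A·√(4πDt)) · exp(−(x−vt)²/(4Dt)), with n_e·A the pore (flow) area.
Plume center vt = 2.45 × 56.5 = 138.425 m, so the well at 135 m is 3.425 m upgradient of the peak.
√(4πDt) = 6.783 m, giving peak height M/(n_e·A·√(4πDt)) = 14.5/(0.37 × 95.6 × 6.783) = 0.06043 kg/m³.
(x−vt)²/(4Dt) = (-3.425)²/(4 × 0.0648 × 56.5) = 0.8010; exp(−0.8010) = 0.4489.
C = 0.06043 × 0.4489 = 0.0271 kg/m³.

0.0271 kg/m³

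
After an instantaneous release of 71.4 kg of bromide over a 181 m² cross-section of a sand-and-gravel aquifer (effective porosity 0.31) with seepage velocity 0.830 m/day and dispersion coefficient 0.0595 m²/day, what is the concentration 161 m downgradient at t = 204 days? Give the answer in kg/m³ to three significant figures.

0.0248 kg/m³

For an instantaneous plane source, C(x,t) = M/(n_e·A·√(4πDt)) · exp(−(x−vt)²/(4Dt)), with n_e·A the pore (flow) area.
Plume center vt = 0.830 × 204 = 169.32 m, so the well at 161 m is 8.32 m upgradient of the peak.
√(4πDt) = 12.35 m, giving peak height M/(n_e·A·√(4πDt)) = 71.4/(0.31 × 181 × 12.35) = 0.1030 kg/m³.
(x−vt)²/(4Dt) = (-8.32)²/(4 × 0.0595 × 204) = 1.426; exp(−1.426) = 0.2403.
C = 0.1030 × 0.2403 = 0.0248 kg/m³.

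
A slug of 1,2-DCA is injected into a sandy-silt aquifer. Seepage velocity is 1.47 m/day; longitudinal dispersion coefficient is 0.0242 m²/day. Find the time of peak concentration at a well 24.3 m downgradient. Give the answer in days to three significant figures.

For the 1D instantaneous-source solution, setting ∂C/∂t = 0 at fixed x gives v²t² + 2Dt − x² = 0, so t = (√(D² + v²x²) − D)/v².
√(D² + v²x²) = √(0.0242² + 1.47² × 24.3²) = 35.72; v² = 2.1609.
t = (35.72 − 0.0242)/2.1609 = 16.5 days (vs. the pure-advection estimate x/v = 16.5 d).

16.5 days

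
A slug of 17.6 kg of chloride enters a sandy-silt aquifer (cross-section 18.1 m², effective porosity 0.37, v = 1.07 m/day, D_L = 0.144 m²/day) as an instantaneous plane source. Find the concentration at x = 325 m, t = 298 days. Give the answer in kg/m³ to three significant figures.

For an instantaneous plane source, C(x,t) = M/(n_e·A·√(4πDt)) · exp(−(x−vt)²/(4Dt)), with n_e·A the pore (flow) area.
Plume center vt = 1.07 × 298 = 318.86 m, so the well at 325 m is 6.14 m downgradient of the peak.
√(4πDt) = 23.22 m, giving peak height M/(n_e·A·√(4πDt)) = 17.6/(0.37 × 18.1 × 23.22) = 0.1132 kg/m³.
(x−vt)²/(4Dt) = (6.14)²/(4 × 0.144 × 298) = 0.2196; exp(−0.2196) = 0.8028.
C = 0.1132 × 0.8028 = 0.0909 kg/m³.

0.0909 kg/m³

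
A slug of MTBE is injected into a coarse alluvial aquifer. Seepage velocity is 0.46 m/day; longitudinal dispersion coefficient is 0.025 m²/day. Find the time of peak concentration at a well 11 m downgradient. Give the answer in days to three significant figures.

For the 1D instantaneous-source solution, setting ∂C/∂t = 0 at fixed x gives v²t² + 2Dt − x² = 0, so t = (√(D² + v²x²) − D)/v².
√(D² + v²x²) = √(0.025² + 0.46² × 11²) = 5.060; v² = 0.2116.
t = (5.060 − 0.025)/0.2116 = 23.8 days (vs. the pure-advection estimate x/v = 23.9 d).

23.8 days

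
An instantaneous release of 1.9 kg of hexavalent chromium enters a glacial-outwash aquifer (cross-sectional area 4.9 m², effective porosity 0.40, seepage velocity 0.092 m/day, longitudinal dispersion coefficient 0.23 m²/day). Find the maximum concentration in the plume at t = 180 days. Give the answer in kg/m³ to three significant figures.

The peak of an instantaneous 1D plume sits at x = vt; there the Gaussian factor is 1 and C_max = M/(n_e·A·√(4πDt)), where n_e·A is the pore area the mass is dissolved in.
√(4πDt) = √(4π × 0.23 × 180) = 22.81 m, so C_max = 1.9/(0.40 × 4.9 × 22.81) = 0.0425 kg/m³.

0.0425 kg/m³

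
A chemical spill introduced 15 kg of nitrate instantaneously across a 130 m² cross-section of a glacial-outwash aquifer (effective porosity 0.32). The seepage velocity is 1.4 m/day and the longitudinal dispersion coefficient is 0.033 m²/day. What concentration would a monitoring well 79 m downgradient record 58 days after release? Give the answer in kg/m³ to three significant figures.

For an instantaneous plane source, C(x,t) = M/(n_e·A·√(4πDt)) · exp(−(x−vt)²/(4Dt)), with n_e·A the pore (flow) area.
Plume center vt = 1.4 × 58 = 81.2 m, so the well at 79 m is 2.2 m upgradient of the peak.
√(4πDt) = 4.904 m, giving peak height M/(n_e·A·√(4πDt)) = 15/(0.32 × 130 × 4.904) = 0.07353 kg/m³.
(x−vt)²/(4Dt) = (-2.2)²/(4 × 0.033 × 58) = 0.6322; exp(−0.6322) = 0.5314.
C = 0.07353 × 0.5314 = 0.0391 kg/m³.

0.0391 kg/m³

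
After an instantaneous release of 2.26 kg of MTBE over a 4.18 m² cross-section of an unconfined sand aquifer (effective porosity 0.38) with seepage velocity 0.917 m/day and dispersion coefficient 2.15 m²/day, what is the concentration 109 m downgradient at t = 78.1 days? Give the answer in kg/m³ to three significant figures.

For an instantaneous plane source, C(x,t) = M/(n_e·A·√(4πDt)) · exp(−(x−vt)²/(4Dt)), with n_e·A the pore (flow) area.
Plume center vt = 0.917 × 78.1 = 71.6177 m, so the well at 109 m is 37.3823 m downgradient of the peak.
√(4πDt) = 45.94 m, giving peak height M/(n_e·A·√(4πDt)) = 2.26/(0.38 × 4.18 × 45.94) = 0.03097 kg/m³.
(x−vt)²/(4Dt) = (37.3823)²/(4 × 2.15 × 78.1) = 2.081; exp(−2.081) = 0.1248.
C = 0.03097 × 0.1248 = 0.00387 kg/m³.

0.00387 kg/m³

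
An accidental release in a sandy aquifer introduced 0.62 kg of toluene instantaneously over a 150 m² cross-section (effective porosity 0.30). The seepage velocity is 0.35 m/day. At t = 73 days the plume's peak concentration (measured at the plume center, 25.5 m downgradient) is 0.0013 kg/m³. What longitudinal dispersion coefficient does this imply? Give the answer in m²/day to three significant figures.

At the plume center C_max = M/(n_e·A·√(4πDt)), so D = M²/(4πt·(n_e·A·C_max)²).
n_e·A·C_max = 0.30 × 150 × 0.0013 = 0.05850 kg/m.
D = 0.62²/(4π × 73 × 0.05850²) = 0.122 m²/day.

0.122 m²/day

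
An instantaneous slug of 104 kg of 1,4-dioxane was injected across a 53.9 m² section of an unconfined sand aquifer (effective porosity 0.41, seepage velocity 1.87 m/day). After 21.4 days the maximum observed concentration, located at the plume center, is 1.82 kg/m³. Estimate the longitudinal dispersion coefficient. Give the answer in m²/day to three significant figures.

0.0249 m²/day

At the plume center C_max = M/(n_e·A·√(4πDt)), so D = M²/(4πt·(n_e·A·C_max)²).
n_e·A·C_max = 0.41 × 53.9 × 1.82 = 40.22 kg/m.
D = 104²/(4π × 21.4 × 40.22²) = 0.0249 m²/day.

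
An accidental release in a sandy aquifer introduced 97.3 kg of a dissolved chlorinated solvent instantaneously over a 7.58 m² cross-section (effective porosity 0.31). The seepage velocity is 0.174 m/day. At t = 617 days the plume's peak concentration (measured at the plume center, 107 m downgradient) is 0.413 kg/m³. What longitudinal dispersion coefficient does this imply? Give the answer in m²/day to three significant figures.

At the plume center C_max = M/(n_e·A·√(4πDt)), so D = M²/(4πt·(n_e·A·C_max)²).
n_e·A·C_max = 0.31 × 7.58 × 0.413 = 0.9705 kg/m.
D = 97.3²/(4π × 617 × 0.9705²) = 1.30 m²/day.

1.30 m²/day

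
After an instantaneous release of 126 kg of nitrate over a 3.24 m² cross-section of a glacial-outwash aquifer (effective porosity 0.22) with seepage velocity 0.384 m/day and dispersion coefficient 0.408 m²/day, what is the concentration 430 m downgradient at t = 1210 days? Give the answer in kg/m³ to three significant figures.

1.22 kg/m³

For an instantaneous plane source, C(x,t) = M/(n_e·A·√(4πDt)) · exp(−(x−vt)²/(4Dt)), with n_e·A the pore (flow) area.
Plume center vt = 0.384 × 1210 = 464.64 m, so the well at 430 m is 34.64 m upgradient of the peak.
√(4πDt) = 78.76 m, giving peak height M/(n_e·A·√(4πDt)) = 126/(0.22 × 3.24 × 78.76) = 2.244 kg/m³.
(x−vt)²/(4Dt) = (-34.64)²/(4 × 0.408 × 1210) = 0.6076; exp(−0.6076) = 0.5447.
C = 2.244 × 0.5447 = 1.22 kg/m³.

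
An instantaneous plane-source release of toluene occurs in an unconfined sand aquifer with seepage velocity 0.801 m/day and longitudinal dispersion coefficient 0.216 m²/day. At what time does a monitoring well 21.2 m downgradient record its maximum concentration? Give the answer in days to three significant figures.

26.1 days

For the 1D instantaneous-source solution, setting ∂C/∂t = 0 at fixed x gives v²t² + 2Dt − x² = 0, so t = (√(D² + v²x²) − D)/v².
√(D² + v²x²) = √(0.216² + 0.801² × 21.2²) = 16.98; v² = 0.641601.
t = (16.98 − 0.216)/0.641601 = 26.1 days (vs. the pure-advection estimate x/v = 26.5 d).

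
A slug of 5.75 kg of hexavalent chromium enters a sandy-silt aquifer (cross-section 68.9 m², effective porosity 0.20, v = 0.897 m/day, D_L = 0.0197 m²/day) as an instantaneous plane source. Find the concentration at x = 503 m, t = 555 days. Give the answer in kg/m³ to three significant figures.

For an instantaneous plane source, C(x,t) = M/(n_e·A·√(4πDt)) · exp(−(x−vt)²/(4Dt)), with n_e·A the pore (flow) area.
Plume center vt = 0.897 × 555 = 497.835 m, so the well at 503 m is 5.165 m downgradient of the peak.
√(4πDt) = 11.72 m, giving peak height M/(n_e·A·√(4πDt)) = 5.75/(0.20 × 68.9 × 11.72) = 0.03560 kg/m³.
(x−vt)²/(4Dt) = (5.165)²/(4 × 0.0197 × 555) = 0.6100; exp(−0.6100) = 0.5434.
C = 0.03560 × 0.5434 = 0.0193 kg/m³.

0.0193 kg/m³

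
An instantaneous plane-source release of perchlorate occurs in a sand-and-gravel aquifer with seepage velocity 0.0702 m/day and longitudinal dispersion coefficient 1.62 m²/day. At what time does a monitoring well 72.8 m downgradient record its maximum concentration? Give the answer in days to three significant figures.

759 days

For the 1D instantaneous-source solution, setting ∂C/∂t = 0 at fixed x gives v²t² + 2Dt − x² = 0, so t = (√(D² + v²x²) − D)/v².
√(D² + v²x²) = √(1.62² + 0.0702² × 72.8²) = 5.361; v² = 0.00492804.
t = (5.361 − 1.62)/0.00492804 = 759 days (vs. the pure-advection estimate x/v = 1040 d).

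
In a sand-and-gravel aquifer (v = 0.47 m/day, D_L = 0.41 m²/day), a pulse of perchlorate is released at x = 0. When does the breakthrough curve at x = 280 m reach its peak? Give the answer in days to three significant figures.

594 days

For the 1D instantaneous-source solution, setting ∂C/∂t = 0 at fixed x gives v²t² + 2Dt − x² = 0, so t = (√(D² + v²x²) − D)/v².
√(D² + v²x²) = √(0.41² + 0.47² × 280²) = 131.6; v² = 0.2209.
t = (131.6 − 0.41)/0.2209 = 594 days (vs. the pure-advection estimate x/v = 596 d).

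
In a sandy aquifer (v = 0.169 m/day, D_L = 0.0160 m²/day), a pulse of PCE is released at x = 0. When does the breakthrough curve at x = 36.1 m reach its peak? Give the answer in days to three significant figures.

213 days

For the 1D instantaneous-source solution, setting ∂C/∂t = 0 at fixed x gives v²t² + 2Dt − x² = 0, so t = (√(D² + v²x²) − D)/v².
√(D² + v²x²) = √(0.0160² + 0.169² × 36.1²) = 6.101; v² = 0.028561.
t = (6.101 − 0.0160)/0.028561 = 213 days (vs. the pure-advection estimate x/v = 214 d).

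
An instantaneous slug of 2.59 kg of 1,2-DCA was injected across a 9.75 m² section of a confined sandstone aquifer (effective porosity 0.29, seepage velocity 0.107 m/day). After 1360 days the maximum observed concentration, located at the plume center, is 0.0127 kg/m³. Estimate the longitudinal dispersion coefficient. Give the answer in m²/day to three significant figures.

0.304 m²/day

At the plume center C_max = M/(n_e·A·√(4πDt)), so D = M²/(4πt·(n_e·A·C_max)²).
n_e·A·C_max = 0.29 × 9.75 × 0.0127 = 0.03591 kg/m.
D = 2.59²/(4π × 1360 × 0.03591²) = 0.304 m²/day.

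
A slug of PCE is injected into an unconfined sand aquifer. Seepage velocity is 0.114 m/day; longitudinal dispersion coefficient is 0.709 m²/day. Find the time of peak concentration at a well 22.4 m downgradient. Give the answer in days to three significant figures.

For the 1D instantaneous-source solution, setting ∂C/∂t = 0 at fixed x gives v²t² + 2Dt − x² = 0, so t = (√(D² + v²x²) − D)/v².
√(D² + v²x²) = √(0.709² + 0.114² × 22.4²) = 2.650; v² = 0.012996.
t = (2.650 − 0.709)/0.012996 = 149 days (vs. the pure-advection estimate x/v = 196 d).

149 days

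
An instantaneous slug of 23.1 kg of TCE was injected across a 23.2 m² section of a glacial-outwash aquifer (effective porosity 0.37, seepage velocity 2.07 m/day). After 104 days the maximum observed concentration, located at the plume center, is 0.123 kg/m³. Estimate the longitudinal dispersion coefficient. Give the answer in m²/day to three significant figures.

0.366 m²/day

At the plume center C_max = M/(n_e·A·√(4πDt)), so D = M²/(4πt·(n_e·A·C_max)²).
n_e·A·C_max = 0.37 × 23.2 × 0.123 = 1.056 kg/m.
D = 23.1²/(4π × 104 × 1.056²) = 0.366 m²/day.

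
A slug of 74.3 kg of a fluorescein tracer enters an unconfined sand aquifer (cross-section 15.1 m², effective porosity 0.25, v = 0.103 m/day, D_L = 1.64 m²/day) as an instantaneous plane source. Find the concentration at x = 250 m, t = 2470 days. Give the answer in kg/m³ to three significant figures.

0.0871 kg/m³

For an instantaneous plane source, C(x,t) = M/(n_e·A·√(4πDt)) · exp(−(x−vt)²/(4Dt)), with n_e·A the pore (flow) area.
Plume center vt = 0.103 × 2470 = 254.41 m, so the well at 250 m is 4.41 m upgradient of the peak.
√(4πDt) = 225.6 m, giving peak height M/(n_e·A·√(4πDt)) = 74.3/(0.25 × 15.1 × 225.6) = 0.08724 kg/m³.
(x−vt)²/(4Dt) = (-4.41)²/(4 × 1.64 × 2470) = 0.001200; exp(−0.001200) = 0.9988.
C = 0.08724 × 0.9988 = 0.0871 kg/m³.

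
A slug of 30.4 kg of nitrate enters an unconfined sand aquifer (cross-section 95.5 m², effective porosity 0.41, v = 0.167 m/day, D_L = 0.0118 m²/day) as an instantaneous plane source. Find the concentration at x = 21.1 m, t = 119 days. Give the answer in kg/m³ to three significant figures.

For an instantaneous plane source, C(x,t) = M/(n_e·A·√(4πDt)) · exp(−(x−vt)²/(4Dt)), with n_e·A the pore (flow) area.
Plume center vt = 0.167 × 119 = 19.873 m, so the well at 21.1 m is 1.227 m downgradient of the peak.
√(4πDt) = 4.201 m, giving peak height M/(n_e·A·√(4πDt)) = 30.4/(0.41 × 95.5 × 4.201) = 0.1848 kg/m³.
(x−vt)²/(4Dt) = (1.227)²/(4 × 0.0118 × 119) = 0.2680; exp(−0.2680) = 0.7649.
C = 0.1848 × 0.7649 = 0.141 kg/m³.

0.141 kg/m³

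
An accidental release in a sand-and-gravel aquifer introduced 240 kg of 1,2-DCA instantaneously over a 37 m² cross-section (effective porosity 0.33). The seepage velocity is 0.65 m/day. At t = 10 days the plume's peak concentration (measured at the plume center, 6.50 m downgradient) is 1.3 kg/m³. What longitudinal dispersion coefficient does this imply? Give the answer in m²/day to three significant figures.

At the plume center C_max = M/(n_e·A·√(4πDt)), so D = M²/(4πt·(n_e·A·C_max)²).
n_e·A·C_max = 0.33 × 37 × 1.3 = 15.87 kg/m.
D = 240²/(4π × 10 × 15.87²) = 1.82 m²/day.

1.82 m²/day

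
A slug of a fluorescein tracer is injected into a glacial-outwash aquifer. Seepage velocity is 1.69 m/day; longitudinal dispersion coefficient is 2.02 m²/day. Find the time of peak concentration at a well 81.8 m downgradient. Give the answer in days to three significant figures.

47.7 days

For the 1D instantaneous-source solution, setting ∂C/∂t = 0 at fixed x gives v²t² + 2Dt − x² = 0, so t = (√(D² + v²x²) − D)/v².
√(D² + v²x²) = √(2.02² + 1.69² × 81.8²) = 138.3; v² = 2.8561.
t = (138.3 − 2.02)/2.8561 = 47.7 days (vs. the pure-advection estimate x/v = 48.4 d).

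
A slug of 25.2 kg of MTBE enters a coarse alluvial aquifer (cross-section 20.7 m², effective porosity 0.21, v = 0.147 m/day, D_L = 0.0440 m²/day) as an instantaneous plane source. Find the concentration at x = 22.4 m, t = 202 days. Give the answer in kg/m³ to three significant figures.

0.123 kg/m³

For an instantaneous plane source, C(x,t) = M/(n_e·A·√(4πDt)) · exp(−(x−vt)²/(4Dt)), with n_e·A the pore (flow) area.
Plume center vt = 0.147 × 202 = 29.694 m, so the well at 22.4 m is 7.294 m upgradient of the peak.
√(4πDt) = 10.57 m, giving peak height M/(n_e·A·√(4πDt)) = 25.2/(0.21 × 20.7 × 10.57) = 0.5484 kg/m³.
(x−vt)²/(4Dt) = (-7.294)²/(4 × 0.0440 × 202) = 1.496; exp(−1.496) = 0.2240.
C = 0.5484 × 0.2240 = 0.123 kg/m³.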